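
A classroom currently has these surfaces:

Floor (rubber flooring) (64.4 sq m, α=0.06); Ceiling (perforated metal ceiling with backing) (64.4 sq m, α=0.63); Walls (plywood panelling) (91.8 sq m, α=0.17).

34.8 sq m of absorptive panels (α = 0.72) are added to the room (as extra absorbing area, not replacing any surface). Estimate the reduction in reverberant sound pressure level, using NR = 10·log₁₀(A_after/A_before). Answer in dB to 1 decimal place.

1.5 dB

Equivalent absorption area: A_before = 64.4*0.06 + 64.4*0.63 + 91.8*0.17 = 60.042 sq m.
Treatment contributes 34.8·0.72 = 25.056 sabins.
New total A_after = 85.098 sabins.
NR = 10·log₁₀(85.098/60.042) = 1.5 dB.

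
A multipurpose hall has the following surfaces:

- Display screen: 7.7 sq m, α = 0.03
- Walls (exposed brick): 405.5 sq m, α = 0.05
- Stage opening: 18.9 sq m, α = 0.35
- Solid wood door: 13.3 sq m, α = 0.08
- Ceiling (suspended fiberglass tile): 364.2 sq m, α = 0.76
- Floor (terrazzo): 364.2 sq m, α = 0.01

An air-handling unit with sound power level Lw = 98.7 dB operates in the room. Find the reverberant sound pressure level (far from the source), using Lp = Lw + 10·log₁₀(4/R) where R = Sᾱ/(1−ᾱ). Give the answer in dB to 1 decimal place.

78.5 dB

Σ(Sᵢαᵢ) = 7.7·0.03 + 405.5·0.05 + 18.9·0.35 + 13.3·0.08 + 364.2·0.76 + 364.2·0.01 = 308.619; total area S = 1173.8 sq m.
ᾱ = 0.2629, so room constant R = A/(1−ᾱ) = 418.694 sq m.
Lp = 98.7 + 10·log₁₀(4/418.694) = 98.7 + (-20.20) = 78.5 dB.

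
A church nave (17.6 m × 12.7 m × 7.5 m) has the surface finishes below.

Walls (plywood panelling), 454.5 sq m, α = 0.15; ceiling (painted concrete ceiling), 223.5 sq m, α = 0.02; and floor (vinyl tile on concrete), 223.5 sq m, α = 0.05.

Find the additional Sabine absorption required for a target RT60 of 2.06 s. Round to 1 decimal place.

Total absorption A₁ = 454.5*0.15 + 223.5*0.02 + 223.5*0.05
  = 68.175 + 4.470 + 11.175 = 83.820 sq m sabins.
V = 1676.4 m³. Required absorption A₂ = 0.161 × 1676.4 / 2.06 = 131.020 sabins.
Shortfall: 131.020 − 83.820 = 47.2 sabins.

47.2 sabins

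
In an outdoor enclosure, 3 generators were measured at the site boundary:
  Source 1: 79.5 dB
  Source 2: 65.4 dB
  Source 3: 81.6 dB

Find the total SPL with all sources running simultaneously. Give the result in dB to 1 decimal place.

Sum in the linear (power) domain: Σ 10^(Lᵢ/10) = 10^(79.5/10) + 10^(65.4/10) + 10^(81.6/10) = 2.371e+08.
L_total = 10·log₁₀(2.371e+08) = 83.7 dB.

83.7 dB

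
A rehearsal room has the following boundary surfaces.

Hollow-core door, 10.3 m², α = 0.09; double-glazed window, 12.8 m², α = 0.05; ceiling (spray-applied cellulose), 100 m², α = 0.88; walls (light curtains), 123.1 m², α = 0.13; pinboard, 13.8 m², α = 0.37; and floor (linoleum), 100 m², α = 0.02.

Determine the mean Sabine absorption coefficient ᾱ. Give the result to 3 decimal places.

0.313

Total surface area S = 360.0 m².
Weighted sum Σ Sα = 112.676.
ᾱ = 112.676 / 360.0 = 0.313.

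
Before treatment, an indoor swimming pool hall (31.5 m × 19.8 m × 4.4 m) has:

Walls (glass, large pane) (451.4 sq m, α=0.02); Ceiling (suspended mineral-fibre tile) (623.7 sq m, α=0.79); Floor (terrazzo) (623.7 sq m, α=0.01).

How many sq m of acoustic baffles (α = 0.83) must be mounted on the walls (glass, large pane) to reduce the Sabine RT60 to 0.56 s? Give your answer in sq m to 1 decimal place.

Summing Sᵢαᵢ: 9.028 + 492.723 + 6.237 → A₁ = 507.988 sabins.
V = 2744.28 m³. Target absorption A₂ = 0.161 × 2744.28 / 0.56 = 788.981 sabins.
ΔA needed = 788.981 − 507.988 = 280.992 sabins.
Each sq m of panel replacing the walls (glass, large pane) adds (0.83 − 0.02) = 0.81 sabins.
Area = ΔA/Δα = 280.992/0.81 = 346.9 sq m.

346.9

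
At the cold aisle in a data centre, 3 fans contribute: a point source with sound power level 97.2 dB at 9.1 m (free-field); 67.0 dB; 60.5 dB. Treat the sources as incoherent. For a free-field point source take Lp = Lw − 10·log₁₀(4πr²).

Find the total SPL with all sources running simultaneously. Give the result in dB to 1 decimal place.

Source at 9.1 m: Lp = 97.2 − 10·log₁₀(4π·9.1²) = 97.2 − 10·log₁₀(1040.621) = 67.0 dB.
Sum in the linear (power) domain: Σ 10^(Lᵢ/10) = 10^(67.0/10) + 10^(67.0/10) + 10^(60.5/10) = 1.115e+07.
L_total = 10·log₁₀(1.115e+07) = 70.5 dB.

70.5 dB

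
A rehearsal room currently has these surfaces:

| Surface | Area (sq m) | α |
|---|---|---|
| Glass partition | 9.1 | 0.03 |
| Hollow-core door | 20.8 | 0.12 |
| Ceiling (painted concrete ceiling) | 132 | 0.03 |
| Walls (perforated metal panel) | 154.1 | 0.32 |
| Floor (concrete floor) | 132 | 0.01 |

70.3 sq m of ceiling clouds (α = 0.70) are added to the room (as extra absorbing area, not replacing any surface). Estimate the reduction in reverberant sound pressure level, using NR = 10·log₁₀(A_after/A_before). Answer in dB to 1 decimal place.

Summing Sᵢαᵢ: 0.273 + 2.496 + 3.960 + 49.312 + 1.320 → A_before = 57.361 sabins.
Added absorption = 70.3 × 0.70 = 49.210 sabins.
New total A_after = 106.571 sabins.
Reduction = 10 log₁₀(A_after/A_before) = 10 log₁₀(1.8579) = 2.7 dB.

2.7 dB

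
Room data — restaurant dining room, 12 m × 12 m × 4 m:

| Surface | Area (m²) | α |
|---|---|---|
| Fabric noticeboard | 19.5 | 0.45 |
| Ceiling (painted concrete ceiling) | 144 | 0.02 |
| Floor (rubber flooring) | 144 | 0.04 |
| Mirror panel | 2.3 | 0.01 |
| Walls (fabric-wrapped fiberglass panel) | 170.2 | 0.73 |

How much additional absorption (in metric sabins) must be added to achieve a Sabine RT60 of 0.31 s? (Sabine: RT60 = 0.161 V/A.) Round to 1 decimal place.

157.5 sabins

Total absorption A₁ = 19.5×0.45 + 144×0.02 + 144×0.04 + 2.3×0.01 + 170.2×0.73
  = 8.775 + 2.880 + 5.760 + 0.023 + 124.246 = 141.684 m² sabins.
For T = 0.31 s, need A₂ = 0.161·V/T = 0.161·576/0.31 = 299.148 sabins.
Shortfall: 299.148 − 141.684 = 157.5 sabins.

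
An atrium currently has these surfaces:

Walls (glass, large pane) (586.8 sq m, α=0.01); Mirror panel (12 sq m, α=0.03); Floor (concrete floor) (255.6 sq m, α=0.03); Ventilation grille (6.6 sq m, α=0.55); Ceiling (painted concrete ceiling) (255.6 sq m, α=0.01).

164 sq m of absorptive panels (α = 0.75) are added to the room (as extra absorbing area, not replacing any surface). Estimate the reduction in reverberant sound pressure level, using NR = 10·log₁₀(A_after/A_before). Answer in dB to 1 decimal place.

8.5 dB

Equivalent absorption area: A_before = 586.8*0.01 + 12*0.03 + 255.6*0.03 + 6.6*0.55 + 255.6*0.01 = 20.082 sq m.
Added absorption = 164 × 0.75 = 123.000 sabins.
New total A_after = 143.082 sabins.
NR = 10·log₁₀(143.082/20.082) = 8.5 dB.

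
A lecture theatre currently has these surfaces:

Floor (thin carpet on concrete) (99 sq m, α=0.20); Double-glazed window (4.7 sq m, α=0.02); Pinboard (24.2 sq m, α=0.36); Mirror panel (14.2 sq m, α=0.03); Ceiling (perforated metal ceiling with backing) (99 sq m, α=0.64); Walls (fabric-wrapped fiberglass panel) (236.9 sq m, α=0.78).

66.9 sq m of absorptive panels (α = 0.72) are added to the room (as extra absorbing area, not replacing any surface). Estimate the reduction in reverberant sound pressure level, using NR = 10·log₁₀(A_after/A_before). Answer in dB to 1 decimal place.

0.7 dB

Summing Sᵢαᵢ: 19.800 + 0.094 + 8.712 + 0.426 + 63.360 + 184.782 → A_before = 277.174 sabins.
Treatment contributes 66.9·0.72 = 48.168 sabins.
A_after = 277.174 + 48.168 = 325.342 sabins.
Reduction = 10 log₁₀(A_after/A_before) = 10 log₁₀(1.1738) = 0.7 dB.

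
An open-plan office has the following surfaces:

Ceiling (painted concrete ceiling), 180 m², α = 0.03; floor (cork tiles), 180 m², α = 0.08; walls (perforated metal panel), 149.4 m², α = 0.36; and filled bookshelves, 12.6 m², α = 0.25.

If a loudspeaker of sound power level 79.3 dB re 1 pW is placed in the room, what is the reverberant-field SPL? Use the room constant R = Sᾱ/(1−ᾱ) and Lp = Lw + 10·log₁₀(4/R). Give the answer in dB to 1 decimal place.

A = 76.734 sabins; S = 522.0 m².
ᾱ = 0.1470, so room constant R = A/(1−ᾱ) = 89.958 m².
Lp = Lw + 10 log₁₀(4/R) = 79.3 -13.52 = 65.8 dB.

65.8 dB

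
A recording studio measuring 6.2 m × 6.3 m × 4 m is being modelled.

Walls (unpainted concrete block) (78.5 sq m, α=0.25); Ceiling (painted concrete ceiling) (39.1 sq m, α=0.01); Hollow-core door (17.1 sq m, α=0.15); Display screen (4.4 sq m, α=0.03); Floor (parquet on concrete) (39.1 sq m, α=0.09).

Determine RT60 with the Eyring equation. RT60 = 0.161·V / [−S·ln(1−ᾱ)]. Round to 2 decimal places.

Total surface area S = 78.5 + 39.1 + 17.1 + 4.4 + 39.1 = 178.2 sq m.
Absorption A = 78.5×0.25 + 39.1×0.01 + 17.1×0.15 + 4.4×0.03 + 39.1×0.09 = 26.232 sabins.
Mean coefficient ᾱ = A/S = 0.1472.
Eyring denominator: −S ln(1−ᾱ) = 28.375.
V = 6.2 × 6.3 × 4 = 156.24 m³.
T = 0.161·V/[−S·ln(1−ᾱ)] = 0.161·156.24/28.375 = 0.89 s.

0.89 seconds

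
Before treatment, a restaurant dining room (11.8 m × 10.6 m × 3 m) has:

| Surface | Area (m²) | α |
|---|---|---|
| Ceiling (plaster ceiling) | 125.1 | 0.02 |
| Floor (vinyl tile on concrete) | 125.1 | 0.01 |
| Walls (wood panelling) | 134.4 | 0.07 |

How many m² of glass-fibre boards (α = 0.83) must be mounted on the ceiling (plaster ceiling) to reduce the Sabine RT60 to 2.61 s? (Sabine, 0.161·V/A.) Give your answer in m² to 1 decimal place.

12.3

Summing Sᵢαᵢ: 2.502 + 1.251 + 9.408 → A₁ = 13.161 sabins.
V = 375.24 m³. Target absorption A₂ = 0.161 × 375.24 / 2.61 = 23.147 sabins.
ΔA needed = 23.147 − 13.161 = 9.986 sabins.
Net gain per m²: Δα = 0.83 − 0.02 = 0.81.
Panel area = 9.986 / 0.81 = 12.3 m².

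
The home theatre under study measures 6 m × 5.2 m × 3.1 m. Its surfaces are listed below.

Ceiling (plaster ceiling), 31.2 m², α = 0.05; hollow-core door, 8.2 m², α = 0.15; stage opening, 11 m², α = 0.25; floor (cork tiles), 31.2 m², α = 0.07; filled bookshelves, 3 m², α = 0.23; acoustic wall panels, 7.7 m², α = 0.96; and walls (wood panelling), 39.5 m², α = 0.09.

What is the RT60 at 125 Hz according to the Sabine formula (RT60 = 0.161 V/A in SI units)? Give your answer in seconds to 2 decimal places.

0.80 seconds

Equivalent absorption area: A = 31.2·0.05 + 8.2·0.15 + 11·0.25 + 31.2·0.07 + 3·0.23 + 7.7·0.96 + 39.5·0.09 = 19.361 m².
Volume V = 6 × 5.2 × 3.1 = 96.72 m³.
Sabine: RT60 = 0.161 × 96.72 / 19.361 = 0.80 s.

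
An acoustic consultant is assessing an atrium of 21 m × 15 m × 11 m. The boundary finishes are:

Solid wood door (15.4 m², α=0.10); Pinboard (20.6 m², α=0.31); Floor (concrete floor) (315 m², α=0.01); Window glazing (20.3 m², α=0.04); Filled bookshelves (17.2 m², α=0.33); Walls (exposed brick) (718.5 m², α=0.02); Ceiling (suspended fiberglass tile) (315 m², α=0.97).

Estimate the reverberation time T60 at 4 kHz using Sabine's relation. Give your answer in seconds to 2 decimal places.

1.65 seconds

Total absorption A = 15.4*0.10 + 20.6*0.31 + 315*0.01 + 20.3*0.04 + 17.2*0.33 + 718.5*0.02 + 315*0.97
  = 1.540 + 6.386 + 3.150 + 0.812 + 5.676 + 14.370 + 305.550 = 337.484 m² sabins.
Room volume: 3465 m³.
T = 0.161 V/A = 0.161·3465/337.484 = 1.65 s.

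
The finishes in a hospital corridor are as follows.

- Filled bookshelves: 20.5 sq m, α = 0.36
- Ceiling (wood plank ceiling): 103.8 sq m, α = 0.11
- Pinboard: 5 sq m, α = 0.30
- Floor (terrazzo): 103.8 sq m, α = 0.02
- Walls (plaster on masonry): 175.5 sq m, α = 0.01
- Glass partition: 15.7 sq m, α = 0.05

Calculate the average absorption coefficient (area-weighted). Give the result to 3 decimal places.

0.059

Total surface area S = 424.3 sq m.
Σ(Sᵢαᵢ) = 20.5·0.36 + 103.8·0.11 + 5·0.30 + 103.8·0.02 + 175.5·0.01 + 15.7·0.05 = 24.914.
ᾱ = 24.914 / 424.3 = 0.059.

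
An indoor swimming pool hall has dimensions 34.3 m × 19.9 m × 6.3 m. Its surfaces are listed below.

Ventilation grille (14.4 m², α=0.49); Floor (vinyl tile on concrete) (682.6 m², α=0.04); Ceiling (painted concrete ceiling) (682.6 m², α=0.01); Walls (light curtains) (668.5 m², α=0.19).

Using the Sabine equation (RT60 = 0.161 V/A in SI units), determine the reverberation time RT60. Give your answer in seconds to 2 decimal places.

4.12 sec

Total absorption A = 14.4×0.49 + 682.6×0.04 + 682.6×0.01 + 668.5×0.19
  = 7.056 + 27.304 + 6.826 + 127.015 = 168.201 m² sabins.
V = 34.3·19.9·6.3 = 4300.191 m³.
T = 0.161 V/A = 0.161·4300.191/168.201 = 4.12 s.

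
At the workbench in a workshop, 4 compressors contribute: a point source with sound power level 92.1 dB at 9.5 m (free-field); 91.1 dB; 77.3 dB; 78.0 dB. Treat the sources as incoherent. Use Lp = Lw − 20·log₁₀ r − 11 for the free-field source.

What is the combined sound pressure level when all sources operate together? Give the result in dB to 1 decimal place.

91.5 dB

Source at 9.5 m: Lp = 92.1 − 20·log₁₀(9.5) − 11 = 61.5 dB.
Σ 10^(Lᵢ/10) = 1.406e+09.
Back to dB: 10·log₁₀ Σ = 91.5 dB.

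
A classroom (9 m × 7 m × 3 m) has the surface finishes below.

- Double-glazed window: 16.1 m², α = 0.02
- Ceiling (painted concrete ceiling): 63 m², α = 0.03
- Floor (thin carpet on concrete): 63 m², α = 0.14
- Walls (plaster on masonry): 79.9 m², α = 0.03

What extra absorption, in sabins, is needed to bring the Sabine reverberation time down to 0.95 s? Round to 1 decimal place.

18.6 sabins

A₁ = Σ Sᵢαᵢ = 16.1×0.02 + 63×0.03 + 63×0.14 + 79.9×0.03 = 13.429 sabins.
Target A₂ = 0.161·189/0.95 = 32.031 sabins (V = 189 m³).
ΔA = A₂ − A₁ = 32.031 − 13.429 = 18.6 sabins.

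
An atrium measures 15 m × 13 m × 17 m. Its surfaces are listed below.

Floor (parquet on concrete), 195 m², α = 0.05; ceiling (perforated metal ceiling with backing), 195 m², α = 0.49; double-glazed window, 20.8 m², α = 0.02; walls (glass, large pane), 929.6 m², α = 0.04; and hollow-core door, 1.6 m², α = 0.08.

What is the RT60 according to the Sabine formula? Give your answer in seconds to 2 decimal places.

3.73 sec

Total absorption A = 195*0.05 + 195*0.49 + 20.8*0.02 + 929.6*0.04 + 1.6*0.08
  = 9.750 + 95.550 + 0.416 + 37.184 + 0.128 = 143.028 m² sabins.
Room volume: 3315 m³.
Sabine: RT60 = 0.161 × 3315 / 143.028 = 3.73 s.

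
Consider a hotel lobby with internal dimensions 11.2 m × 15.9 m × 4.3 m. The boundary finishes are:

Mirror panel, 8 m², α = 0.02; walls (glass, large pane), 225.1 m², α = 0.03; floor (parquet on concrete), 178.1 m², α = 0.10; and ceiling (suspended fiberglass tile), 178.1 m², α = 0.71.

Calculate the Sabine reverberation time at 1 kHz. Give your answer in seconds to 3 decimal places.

0.816 seconds

Summing Sᵢαᵢ: 0.160 + 6.753 + 17.810 + 126.451 → A = 151.174 sabins.
Volume V = 11.2 × 15.9 × 4.3 = 765.744 m³.
Sabine: RT60 = 0.161 × 765.744 / 151.174 = 0.816 s.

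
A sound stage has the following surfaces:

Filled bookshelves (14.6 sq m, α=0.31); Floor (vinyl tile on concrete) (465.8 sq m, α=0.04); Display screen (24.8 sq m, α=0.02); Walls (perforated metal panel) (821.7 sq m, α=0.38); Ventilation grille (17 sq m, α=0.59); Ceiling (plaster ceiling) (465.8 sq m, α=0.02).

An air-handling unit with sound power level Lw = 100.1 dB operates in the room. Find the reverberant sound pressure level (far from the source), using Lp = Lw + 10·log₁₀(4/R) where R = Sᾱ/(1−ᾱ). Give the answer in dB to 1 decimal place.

A = 355.246 sabins; S = 1809.7 sq m.
ᾱ = 0.1963, so room constant R = A/(1−ᾱ) = 442.013 sq m.
Lp = Lw + 10 log₁₀(4/R) = 100.1 -20.43 = 79.7 dB.

79.7 dB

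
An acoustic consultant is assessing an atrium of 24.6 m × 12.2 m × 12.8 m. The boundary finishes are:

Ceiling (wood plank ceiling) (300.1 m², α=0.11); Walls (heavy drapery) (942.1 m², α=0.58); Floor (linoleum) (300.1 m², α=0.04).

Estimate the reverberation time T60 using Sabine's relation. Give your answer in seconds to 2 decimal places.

Summing Sᵢαᵢ: 33.011 + 546.418 + 12.004 → A = 591.433 sabins.
V = 24.6·12.2·12.8 = 3841.536 m³.
Sabine: RT60 = 0.161 × 3841.536 / 591.433 = 1.05 s.

1.05 s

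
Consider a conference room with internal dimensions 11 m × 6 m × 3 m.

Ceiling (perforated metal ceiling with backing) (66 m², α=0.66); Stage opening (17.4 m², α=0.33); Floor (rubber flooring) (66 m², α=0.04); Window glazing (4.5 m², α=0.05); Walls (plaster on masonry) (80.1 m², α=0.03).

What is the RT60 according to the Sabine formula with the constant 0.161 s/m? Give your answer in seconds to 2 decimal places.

Summing Sᵢαᵢ: 43.560 + 5.742 + 2.640 + 0.225 + 2.403 → A = 54.570 sabins.
Volume V = 11 × 6 × 3 = 198 m³.
T = 0.161 V/A = 0.161·198/54.570 = 0.58 s.

0.58 sec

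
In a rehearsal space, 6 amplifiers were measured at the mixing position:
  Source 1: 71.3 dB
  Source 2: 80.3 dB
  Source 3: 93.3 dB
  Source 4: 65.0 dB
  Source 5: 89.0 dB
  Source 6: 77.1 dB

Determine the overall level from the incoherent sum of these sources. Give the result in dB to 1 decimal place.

94.9 dB

Σ 10^(Lᵢ/10) = 3.107e+09.
Combined level = 10 log₁₀(3.107e+09) = 94.9 dB.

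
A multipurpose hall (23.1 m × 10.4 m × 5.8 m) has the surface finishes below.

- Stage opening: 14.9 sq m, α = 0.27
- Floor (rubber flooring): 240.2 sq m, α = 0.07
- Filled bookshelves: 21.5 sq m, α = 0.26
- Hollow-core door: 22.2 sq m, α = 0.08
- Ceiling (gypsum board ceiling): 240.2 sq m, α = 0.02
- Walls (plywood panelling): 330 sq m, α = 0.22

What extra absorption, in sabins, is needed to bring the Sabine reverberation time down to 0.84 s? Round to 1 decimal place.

Equivalent absorption area: A₁ = 14.9·0.27 + 240.2·0.07 + 21.5·0.26 + 22.2·0.08 + 240.2·0.02 + 330·0.22 = 105.607 sq m.
Target A₂ = 0.161·1393.392/0.84 = 267.067 sabins (V = 1393.392 m³).
ΔA = A₂ − A₁ = 267.067 − 105.607 = 161.5 sabins.

161.5 sabins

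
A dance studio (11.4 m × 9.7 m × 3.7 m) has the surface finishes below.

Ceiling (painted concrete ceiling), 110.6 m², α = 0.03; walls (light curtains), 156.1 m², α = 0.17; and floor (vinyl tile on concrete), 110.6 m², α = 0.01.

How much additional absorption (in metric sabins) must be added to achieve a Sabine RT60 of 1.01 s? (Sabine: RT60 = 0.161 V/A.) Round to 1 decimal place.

34.3 sabins

A₁ = Σ Sᵢαᵢ = 110.6*0.03 + 156.1*0.17 + 110.6*0.01 = 30.961 sabins.
Target A₂ = 0.161·409.146/1.01 = 65.220 sabins (V = 409.146 m³).
Shortfall: 65.220 − 30.961 = 34.3 sabins.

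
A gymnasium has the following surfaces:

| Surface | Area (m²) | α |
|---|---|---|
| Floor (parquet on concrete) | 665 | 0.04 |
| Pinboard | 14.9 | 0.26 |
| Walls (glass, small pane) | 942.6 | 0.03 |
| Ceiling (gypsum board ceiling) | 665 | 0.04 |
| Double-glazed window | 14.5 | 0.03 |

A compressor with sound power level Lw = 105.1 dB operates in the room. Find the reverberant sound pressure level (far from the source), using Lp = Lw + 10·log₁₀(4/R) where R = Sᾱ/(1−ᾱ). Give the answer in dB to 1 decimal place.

A = 85.787 sabins; S = 2302.0 m².
ᾱ = 0.0373, so room constant R = A/(1−ᾱ) = 89.111 m².
Lp = Lw + 10 log₁₀(4/R) = 105.1 -13.48 = 91.6 dB.

91.6 dB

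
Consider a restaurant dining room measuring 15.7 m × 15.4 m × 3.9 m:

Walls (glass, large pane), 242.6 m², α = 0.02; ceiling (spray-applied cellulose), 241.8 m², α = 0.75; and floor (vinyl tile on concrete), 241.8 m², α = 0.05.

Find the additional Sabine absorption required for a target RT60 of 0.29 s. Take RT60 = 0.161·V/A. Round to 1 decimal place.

Total absorption A₁ = 242.6*0.02 + 241.8*0.75 + 241.8*0.05
  = 4.852 + 181.350 + 12.090 = 198.292 m² sabins.
For T = 0.29 s, need A₂ = 0.161·V/T = 0.161·942.942/0.29 = 523.495 sabins.
Additional absorption ΔA = 523.495 − 198.292 = 325.2 sabins.

325.2 sabins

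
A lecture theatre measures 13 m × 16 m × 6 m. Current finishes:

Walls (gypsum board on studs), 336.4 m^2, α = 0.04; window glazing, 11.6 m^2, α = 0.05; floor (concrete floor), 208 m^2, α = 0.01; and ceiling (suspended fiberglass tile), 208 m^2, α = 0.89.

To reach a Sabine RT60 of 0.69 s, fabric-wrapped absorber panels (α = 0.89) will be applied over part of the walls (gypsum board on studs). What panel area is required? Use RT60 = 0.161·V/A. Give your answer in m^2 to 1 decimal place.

105.8

Summing Sᵢαᵢ: 13.456 + 0.580 + 2.080 + 185.120 → A₁ = 201.236 sabins.
V = 1248 m³. Target absorption A₂ = 0.161 × 1248 / 0.69 = 291.200 sabins.
Absorption to add: 291.200 − 201.236 = 89.964 sabins.
Net gain per m^2: Δα = 0.89 − 0.04 = 0.85.
Panel area = 89.964 / 0.85 = 105.8 m^2.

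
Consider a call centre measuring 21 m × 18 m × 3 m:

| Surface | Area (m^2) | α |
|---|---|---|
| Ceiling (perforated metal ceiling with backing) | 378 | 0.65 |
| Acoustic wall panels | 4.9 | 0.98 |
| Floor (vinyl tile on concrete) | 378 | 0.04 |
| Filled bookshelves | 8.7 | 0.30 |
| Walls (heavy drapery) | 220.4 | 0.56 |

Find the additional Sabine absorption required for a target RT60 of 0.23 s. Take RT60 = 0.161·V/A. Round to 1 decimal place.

402.1 sabins

Total absorption A₁ = 378·0.65 + 4.9·0.98 + 378·0.04 + 8.7·0.30 + 220.4·0.56
  = 245.700 + 4.802 + 15.120 + 2.610 + 123.424 = 391.656 m^2 sabins.
For T = 0.23 s, need A₂ = 0.161·V/T = 0.161·1134/0.23 = 793.800 sabins.
Shortfall: 793.800 − 391.656 = 402.1 sabins.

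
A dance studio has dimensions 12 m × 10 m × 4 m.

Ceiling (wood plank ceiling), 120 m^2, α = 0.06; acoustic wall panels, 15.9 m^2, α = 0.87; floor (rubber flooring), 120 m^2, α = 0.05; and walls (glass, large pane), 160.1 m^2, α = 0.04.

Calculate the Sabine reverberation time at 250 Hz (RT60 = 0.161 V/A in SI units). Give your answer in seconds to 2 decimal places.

2.31 s

Summing Sᵢαᵢ: 7.200 + 13.833 + 6.000 + 6.404 → A = 33.437 sabins.
Room volume: 480 m³.
RT60 = 0.161 · V / A = 0.161 × 480 / 33.437 = 2.31 s.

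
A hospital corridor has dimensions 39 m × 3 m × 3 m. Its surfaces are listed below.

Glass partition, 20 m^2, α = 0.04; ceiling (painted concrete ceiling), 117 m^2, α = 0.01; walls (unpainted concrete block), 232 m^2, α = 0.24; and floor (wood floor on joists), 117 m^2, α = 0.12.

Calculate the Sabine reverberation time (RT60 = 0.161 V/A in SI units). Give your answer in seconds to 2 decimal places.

Summing Sᵢαᵢ: 0.800 + 1.170 + 55.680 + 14.040 → A = 71.690 sabins.
Room volume: 351 m³.
Sabine: RT60 = 0.161 × 351 / 71.690 = 0.79 s.

0.79 s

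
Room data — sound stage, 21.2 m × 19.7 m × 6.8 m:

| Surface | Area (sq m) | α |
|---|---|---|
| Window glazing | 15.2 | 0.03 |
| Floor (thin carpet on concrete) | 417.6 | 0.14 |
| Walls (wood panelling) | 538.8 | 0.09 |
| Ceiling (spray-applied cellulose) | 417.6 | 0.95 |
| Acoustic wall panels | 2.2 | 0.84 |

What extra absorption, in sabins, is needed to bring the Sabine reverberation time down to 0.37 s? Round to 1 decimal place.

Summing Sᵢαᵢ: 0.456 + 58.464 + 48.492 + 396.720 + 1.848 → A₁ = 505.980 sabins.
For T = 0.37 s, need A₂ = 0.161·V/T = 0.161·2839.952/0.37 = 1235.763 sabins.
ΔA = A₂ − A₁ = 1235.763 − 505.980 = 729.8 sabins.

729.8 sabins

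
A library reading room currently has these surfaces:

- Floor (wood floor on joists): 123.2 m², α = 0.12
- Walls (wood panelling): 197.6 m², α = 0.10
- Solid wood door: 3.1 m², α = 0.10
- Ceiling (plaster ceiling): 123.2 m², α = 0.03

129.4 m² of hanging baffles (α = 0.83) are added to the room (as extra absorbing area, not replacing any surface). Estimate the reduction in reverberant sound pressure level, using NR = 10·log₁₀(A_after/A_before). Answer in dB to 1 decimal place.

Total absorption A_before = 123.2·0.12 + 197.6·0.10 + 3.1·0.10 + 123.2·0.03
  = 14.784 + 19.760 + 0.310 + 3.696 = 38.550 m² sabins.
Added absorption = 129.4 × 0.83 = 107.402 sabins.
A_after = 38.550 + 107.402 = 145.952 sabins.
Reduction = 10 log₁₀(A_after/A_before) = 10 log₁₀(3.7860) = 5.8 dB.

5.8 dB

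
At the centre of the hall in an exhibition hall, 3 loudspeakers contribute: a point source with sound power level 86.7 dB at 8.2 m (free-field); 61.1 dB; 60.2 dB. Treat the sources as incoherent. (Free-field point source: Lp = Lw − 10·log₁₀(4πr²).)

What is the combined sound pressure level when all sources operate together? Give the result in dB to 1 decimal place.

Source at 8.2 m: Lp = 86.7 − 10·log₁₀(4π·8.2²) = 86.7 − 10·log₁₀(844.963) = 57.4 dB.
Converting to relative power and adding: 10^(57.4/10) + 10^(61.1/10) + 10^(60.2/10) = 2.885e+06.
Combined level = 10 log₁₀(2.885e+06) = 64.6 dB.

64.6 dB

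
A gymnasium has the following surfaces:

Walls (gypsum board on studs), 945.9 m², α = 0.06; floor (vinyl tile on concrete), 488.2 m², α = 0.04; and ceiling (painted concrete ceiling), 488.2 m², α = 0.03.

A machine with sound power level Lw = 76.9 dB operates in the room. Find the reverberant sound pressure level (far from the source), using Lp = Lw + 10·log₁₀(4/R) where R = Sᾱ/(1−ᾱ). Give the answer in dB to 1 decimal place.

A = 90.928 sabins; S = 1922.3 m².
ᾱ = 90.928/1922.3 = 0.0473; R = Sᾱ/(1−ᾱ) = 90.928/(1−0.0473) = 95.442 m².
Lp = Lw + 10 log₁₀(4/R) = 76.9 -13.78 = 63.1 dB.

63.1 dB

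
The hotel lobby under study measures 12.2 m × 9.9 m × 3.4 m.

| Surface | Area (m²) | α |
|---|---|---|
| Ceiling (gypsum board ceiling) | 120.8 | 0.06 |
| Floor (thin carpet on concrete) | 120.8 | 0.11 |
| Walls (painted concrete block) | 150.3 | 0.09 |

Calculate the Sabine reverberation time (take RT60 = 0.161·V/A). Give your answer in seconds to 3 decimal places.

1.941 s

Total absorption A = 120.8×0.06 + 120.8×0.11 + 150.3×0.09
  = 7.248 + 13.288 + 13.527 = 34.063 m² sabins.
Room volume: 410.652 m³.
T = 0.161 V/A = 0.161·410.652/34.063 = 1.941 s.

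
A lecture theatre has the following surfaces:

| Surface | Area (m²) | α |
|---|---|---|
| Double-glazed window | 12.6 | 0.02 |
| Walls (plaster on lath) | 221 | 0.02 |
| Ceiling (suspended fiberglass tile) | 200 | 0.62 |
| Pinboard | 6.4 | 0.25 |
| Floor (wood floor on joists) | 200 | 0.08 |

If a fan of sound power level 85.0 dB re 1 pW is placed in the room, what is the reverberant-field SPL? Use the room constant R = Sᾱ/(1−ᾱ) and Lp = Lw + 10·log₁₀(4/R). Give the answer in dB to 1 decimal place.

Σ(Sᵢαᵢ) = 12.6×0.02 + 221×0.02 + 200×0.62 + 6.4×0.25 + 200×0.08 = 146.272; total area S = 640.0 m².
ᾱ = 0.2285, so room constant R = A/(1−ᾱ) = 189.594 m².
Lp = Lw + 10 log₁₀(4/R) = 85.0 -16.76 = 68.2 dB.

68.2 dB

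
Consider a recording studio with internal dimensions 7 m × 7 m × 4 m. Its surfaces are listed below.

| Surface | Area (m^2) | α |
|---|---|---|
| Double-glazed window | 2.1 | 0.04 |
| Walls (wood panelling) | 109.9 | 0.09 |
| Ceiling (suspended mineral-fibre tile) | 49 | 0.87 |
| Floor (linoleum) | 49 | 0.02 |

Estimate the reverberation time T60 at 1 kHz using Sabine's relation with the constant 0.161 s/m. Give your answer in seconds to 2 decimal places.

0.59 seconds

Equivalent absorption area: A = 2.1×0.04 + 109.9×0.09 + 49×0.87 + 49×0.02 = 53.585 m^2.
V = 7·7·4 = 196 m³.
T = 0.161 V/A = 0.161·196/53.585 = 0.59 s.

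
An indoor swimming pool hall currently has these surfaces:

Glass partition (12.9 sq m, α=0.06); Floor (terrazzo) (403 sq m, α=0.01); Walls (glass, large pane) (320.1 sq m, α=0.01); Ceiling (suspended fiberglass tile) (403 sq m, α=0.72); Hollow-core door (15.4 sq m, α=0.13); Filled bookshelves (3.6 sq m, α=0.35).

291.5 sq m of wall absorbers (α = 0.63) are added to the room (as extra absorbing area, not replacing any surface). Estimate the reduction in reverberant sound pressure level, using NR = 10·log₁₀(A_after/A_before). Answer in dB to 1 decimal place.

2.1 dB

Equivalent absorption area: A_before = 12.9·0.06 + 403·0.01 + 320.1·0.01 + 403·0.72 + 15.4·0.13 + 3.6·0.35 = 301.427 sq m.
Added absorption = 291.5 × 0.63 = 183.645 sabins.
A_after = 301.427 + 183.645 = 485.072 sabins.
Reduction = 10 log₁₀(A_after/A_before) = 10 log₁₀(1.6093) = 2.1 dB.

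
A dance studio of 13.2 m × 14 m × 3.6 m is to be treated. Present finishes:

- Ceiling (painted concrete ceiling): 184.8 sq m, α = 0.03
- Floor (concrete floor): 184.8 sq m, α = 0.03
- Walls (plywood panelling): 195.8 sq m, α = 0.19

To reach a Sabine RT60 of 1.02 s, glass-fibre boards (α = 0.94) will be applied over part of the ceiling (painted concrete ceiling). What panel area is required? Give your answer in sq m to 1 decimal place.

Total absorption A₁ = 184.8·0.03 + 184.8·0.03 + 195.8·0.19
  = 5.544 + 5.544 + 37.202 = 48.290 sq m sabins.
V = 665.28 m³. Target absorption A₂ = 0.161 × 665.28 / 1.02 = 105.010 sabins.
Absorption to add: 105.010 − 48.290 = 56.720 sabins.
Net gain per sq m: Δα = 0.94 − 0.03 = 0.91.
Area = ΔA/Δα = 56.720/0.91 = 62.3 sq m.

62.3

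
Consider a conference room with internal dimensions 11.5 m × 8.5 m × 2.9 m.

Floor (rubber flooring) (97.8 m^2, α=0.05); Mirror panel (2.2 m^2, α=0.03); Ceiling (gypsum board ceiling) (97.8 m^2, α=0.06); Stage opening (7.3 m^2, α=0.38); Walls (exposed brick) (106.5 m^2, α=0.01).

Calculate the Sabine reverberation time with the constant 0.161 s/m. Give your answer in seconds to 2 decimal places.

3.11 sec

Total absorption A = 97.8×0.05 + 2.2×0.03 + 97.8×0.06 + 7.3×0.38 + 106.5×0.01
  = 4.890 + 0.066 + 5.868 + 2.774 + 1.065 = 14.663 m^2 sabins.
V = 11.5·8.5·2.9 = 283.475 m³.
T = 0.161 V/A = 0.161·283.475/14.663 = 3.11 s.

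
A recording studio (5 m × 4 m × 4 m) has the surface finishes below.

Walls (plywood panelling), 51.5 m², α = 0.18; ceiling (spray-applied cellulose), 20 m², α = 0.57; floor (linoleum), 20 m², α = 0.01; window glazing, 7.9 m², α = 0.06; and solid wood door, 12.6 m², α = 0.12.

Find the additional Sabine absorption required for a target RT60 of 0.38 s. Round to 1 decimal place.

Total absorption A₁ = 51.5·0.18 + 20·0.57 + 20·0.01 + 7.9·0.06 + 12.6·0.12
  = 9.270 + 11.400 + 0.200 + 0.474 + 1.512 = 22.856 m² sabins.
V = 80 m³. Required absorption A₂ = 0.161 × 80 / 0.38 = 33.895 sabins.
ΔA = A₂ − A₁ = 33.895 − 22.856 = 11.0 sabins.

11.0 sabins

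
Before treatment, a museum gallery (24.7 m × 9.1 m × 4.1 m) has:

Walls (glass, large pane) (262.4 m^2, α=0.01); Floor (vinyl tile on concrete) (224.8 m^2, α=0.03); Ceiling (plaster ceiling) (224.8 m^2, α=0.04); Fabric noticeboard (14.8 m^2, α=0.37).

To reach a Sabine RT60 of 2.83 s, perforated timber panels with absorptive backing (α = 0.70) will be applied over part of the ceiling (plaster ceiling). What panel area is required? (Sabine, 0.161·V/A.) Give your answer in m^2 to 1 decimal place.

Summing Sᵢαᵢ: 2.624 + 6.744 + 8.992 + 5.476 → A₁ = 23.836 sabins.
Required A₂ = 0.161·921.557/2.83 = 52.428 sabins.
Absorption to add: 52.428 − 23.836 = 28.592 sabins.
Net gain per m^2: Δα = 0.70 − 0.04 = 0.66.
Area = ΔA/Δα = 28.592/0.66 = 43.3 m^2.

43.3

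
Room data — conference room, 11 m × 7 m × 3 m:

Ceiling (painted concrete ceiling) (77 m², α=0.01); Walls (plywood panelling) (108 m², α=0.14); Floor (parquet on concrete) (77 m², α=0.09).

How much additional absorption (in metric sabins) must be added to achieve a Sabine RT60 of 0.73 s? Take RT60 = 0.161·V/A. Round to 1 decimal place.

Total absorption A₁ = 77×0.01 + 108×0.14 + 77×0.09
  = 0.770 + 15.120 + 6.930 = 22.820 m² sabins.
Target A₂ = 0.161·231/0.73 = 50.947 sabins (V = 231 m³).
Shortfall: 50.947 − 22.820 = 28.1 sabins.

28.1 sabins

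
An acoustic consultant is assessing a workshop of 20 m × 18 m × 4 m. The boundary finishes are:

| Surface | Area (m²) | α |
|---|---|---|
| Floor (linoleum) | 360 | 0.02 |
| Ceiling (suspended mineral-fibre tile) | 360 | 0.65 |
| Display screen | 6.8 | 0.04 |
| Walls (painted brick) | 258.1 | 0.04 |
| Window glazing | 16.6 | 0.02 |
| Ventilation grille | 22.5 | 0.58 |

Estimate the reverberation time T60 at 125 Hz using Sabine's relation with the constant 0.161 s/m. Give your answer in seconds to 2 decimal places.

A = Σ Sᵢαᵢ = 360×0.02 + 360×0.65 + 6.8×0.04 + 258.1×0.04 + 16.6×0.02 + 22.5×0.58 = 265.178 sabins.
Room volume: 1440 m³.
Sabine: RT60 = 0.161 × 1440 / 265.178 = 0.87 s.

0.87 s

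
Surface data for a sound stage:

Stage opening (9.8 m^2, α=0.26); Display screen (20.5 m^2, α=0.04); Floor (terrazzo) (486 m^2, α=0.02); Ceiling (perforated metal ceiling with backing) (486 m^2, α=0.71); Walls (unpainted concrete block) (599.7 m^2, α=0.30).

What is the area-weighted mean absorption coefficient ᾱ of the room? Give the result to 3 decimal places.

0.336

Total surface area S = 1602.0 m^2.
Σ(Sᵢαᵢ) = 9.8×0.26 + 20.5×0.04 + 486×0.02 + 486×0.71 + 599.7×0.30 = 538.058.
ᾱ = A/S = 0.336.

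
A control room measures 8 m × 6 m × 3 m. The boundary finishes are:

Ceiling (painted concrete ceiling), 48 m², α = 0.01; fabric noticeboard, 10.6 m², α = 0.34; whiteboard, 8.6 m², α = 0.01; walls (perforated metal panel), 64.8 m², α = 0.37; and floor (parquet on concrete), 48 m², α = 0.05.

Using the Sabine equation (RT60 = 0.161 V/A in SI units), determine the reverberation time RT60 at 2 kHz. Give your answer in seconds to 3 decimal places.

Summing Sᵢαᵢ: 0.480 + 3.604 + 0.086 + 23.976 + 2.400 → A = 30.546 sabins.
Volume V = 8 × 6 × 3 = 144 m³.
RT60 = 0.161 · V / A = 0.161 × 144 / 30.546 = 0.759 s.

0.759 seconds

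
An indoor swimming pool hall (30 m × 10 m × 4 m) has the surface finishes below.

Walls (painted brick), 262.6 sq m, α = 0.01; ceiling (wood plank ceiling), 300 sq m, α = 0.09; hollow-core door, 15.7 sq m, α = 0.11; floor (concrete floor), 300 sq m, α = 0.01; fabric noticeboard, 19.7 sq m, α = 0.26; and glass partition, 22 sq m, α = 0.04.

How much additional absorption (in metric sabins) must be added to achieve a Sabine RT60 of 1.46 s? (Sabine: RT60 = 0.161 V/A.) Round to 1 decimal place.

Summing Sᵢαᵢ: 2.626 + 27.000 + 1.727 + 3.000 + 5.122 + 0.880 → A₁ = 40.355 sabins.
For T = 1.46 s, need A₂ = 0.161·V/T = 0.161·1200/1.46 = 132.329 sabins.
Shortfall: 132.329 − 40.355 = 92.0 sabins.

92.0 sabins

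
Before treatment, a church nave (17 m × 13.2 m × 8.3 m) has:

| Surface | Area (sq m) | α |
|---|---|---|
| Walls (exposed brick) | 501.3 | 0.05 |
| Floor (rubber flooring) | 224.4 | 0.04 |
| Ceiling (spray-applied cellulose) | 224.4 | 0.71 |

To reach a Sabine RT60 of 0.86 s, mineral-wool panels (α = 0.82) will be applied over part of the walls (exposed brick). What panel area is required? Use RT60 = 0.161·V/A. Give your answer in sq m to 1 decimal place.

Equivalent absorption area: A₁ = 501.3*0.05 + 224.4*0.04 + 224.4*0.71 = 193.365 sq m.
V = 1862.52 m³. Target absorption A₂ = 0.161 × 1862.52 / 0.86 = 348.681 sabins.
ΔA needed = 348.681 − 193.365 = 155.316 sabins.
Each sq m of panel replacing the walls (exposed brick) adds (0.82 − 0.05) = 0.77 sabins.
Panel area = 155.316 / 0.77 = 201.7 sq m.

201.7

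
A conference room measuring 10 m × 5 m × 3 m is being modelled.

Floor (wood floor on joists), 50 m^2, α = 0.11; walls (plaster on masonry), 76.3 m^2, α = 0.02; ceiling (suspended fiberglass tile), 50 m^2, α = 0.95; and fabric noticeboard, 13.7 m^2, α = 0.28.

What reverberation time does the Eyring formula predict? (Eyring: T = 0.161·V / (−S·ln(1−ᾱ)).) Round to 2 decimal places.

0.35 s

S = Σ Sᵢ = 190.0 m^2.
Absorption A = 50×0.11 + 76.3×0.02 + 50×0.95 + 13.7×0.28 = 58.362 sabins.
Mean coefficient ᾱ = A/S = 0.3072.
Eyring denominator: −S ln(1−ᾱ) = 69.733.
V = 10 × 5 × 3 = 150 m³.
RT60 = 0.161 × 150 / 69.733 = 0.35 s.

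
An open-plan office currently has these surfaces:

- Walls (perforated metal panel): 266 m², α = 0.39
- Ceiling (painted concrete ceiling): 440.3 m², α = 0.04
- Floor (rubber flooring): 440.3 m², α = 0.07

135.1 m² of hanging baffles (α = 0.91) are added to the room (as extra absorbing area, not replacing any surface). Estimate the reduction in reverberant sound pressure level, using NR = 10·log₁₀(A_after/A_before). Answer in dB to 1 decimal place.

2.6 dB

Total absorption A_before = 266×0.39 + 440.3×0.04 + 440.3×0.07
  = 103.740 + 17.612 + 30.821 = 152.173 m² sabins.
Added absorption = 135.1 × 0.91 = 122.941 sabins.
A_after = 152.173 + 122.941 = 275.114 sabins.
Reduction = 10 log₁₀(A_after/A_before) = 10 log₁₀(1.8079) = 2.6 dB.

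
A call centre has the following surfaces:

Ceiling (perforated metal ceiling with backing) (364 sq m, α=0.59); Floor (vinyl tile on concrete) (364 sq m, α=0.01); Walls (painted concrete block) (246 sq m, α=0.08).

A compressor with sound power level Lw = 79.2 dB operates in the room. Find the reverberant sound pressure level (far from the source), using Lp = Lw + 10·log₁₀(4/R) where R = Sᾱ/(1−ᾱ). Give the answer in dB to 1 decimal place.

Σ(Sᵢαᵢ) = 364·0.59 + 364·0.01 + 246·0.08 = 238.080; total area S = 974.0 sq m.
ᾱ = 238.080/974.0 = 0.2444; R = Sᾱ/(1−ᾱ) = 238.080/(1−0.2444) = 315.087 sq m.
Lp = 79.2 + 10·log₁₀(4/315.087) = 79.2 + (-18.96) = 60.2 dB.

60.2 dB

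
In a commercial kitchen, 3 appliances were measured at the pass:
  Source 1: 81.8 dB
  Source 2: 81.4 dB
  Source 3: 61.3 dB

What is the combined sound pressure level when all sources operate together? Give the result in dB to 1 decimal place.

Sum in the linear (power) domain: Σ 10^(Lᵢ/10) = 10^(81.8/10) + 10^(81.4/10) + 10^(61.3/10) = 2.907e+08.
Back to dB: 10·log₁₀ Σ = 84.6 dB.

84.6 dB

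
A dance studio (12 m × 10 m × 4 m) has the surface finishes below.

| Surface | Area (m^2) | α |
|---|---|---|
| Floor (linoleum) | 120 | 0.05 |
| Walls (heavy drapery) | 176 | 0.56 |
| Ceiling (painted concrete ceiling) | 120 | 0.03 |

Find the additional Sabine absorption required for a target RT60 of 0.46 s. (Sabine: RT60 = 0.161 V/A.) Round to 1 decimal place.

Equivalent absorption area: A₁ = 120·0.05 + 176·0.56 + 120·0.03 = 108.160 m^2.
For T = 0.46 s, need A₂ = 0.161·V/T = 0.161·480/0.46 = 168.000 sabins.
Shortfall: 168.000 − 108.160 = 59.8 sabins.

59.8 sabins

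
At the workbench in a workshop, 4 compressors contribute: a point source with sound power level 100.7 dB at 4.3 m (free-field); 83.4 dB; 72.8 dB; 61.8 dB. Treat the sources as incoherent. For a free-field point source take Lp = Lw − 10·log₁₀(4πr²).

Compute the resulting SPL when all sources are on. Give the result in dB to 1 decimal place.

Source at 4.3 m: Lp = 100.7 − 10·log₁₀(4π·4.3²) = 100.7 − 10·log₁₀(232.352) = 77.0 dB.
Σ 10^(Lᵢ/10) = 2.895e+08.
Combined level = 10 log₁₀(2.895e+08) = 84.6 dB.

84.6 dB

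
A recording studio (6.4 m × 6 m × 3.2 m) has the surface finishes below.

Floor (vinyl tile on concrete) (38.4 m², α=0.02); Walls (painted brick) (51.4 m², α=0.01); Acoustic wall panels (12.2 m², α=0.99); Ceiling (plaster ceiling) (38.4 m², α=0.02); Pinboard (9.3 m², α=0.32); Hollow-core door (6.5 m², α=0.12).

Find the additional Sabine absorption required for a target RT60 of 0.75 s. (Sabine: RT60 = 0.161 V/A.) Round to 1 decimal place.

A₁ = Σ Sᵢαᵢ = 38.4·0.02 + 51.4·0.01 + 12.2·0.99 + 38.4·0.02 + 9.3·0.32 + 6.5·0.12 = 17.884 sabins.
For T = 0.75 s, need A₂ = 0.161·V/T = 0.161·122.88/0.75 = 26.378 sabins.
ΔA = A₂ − A₁ = 26.378 − 17.884 = 8.5 sabins.

8.5 sabins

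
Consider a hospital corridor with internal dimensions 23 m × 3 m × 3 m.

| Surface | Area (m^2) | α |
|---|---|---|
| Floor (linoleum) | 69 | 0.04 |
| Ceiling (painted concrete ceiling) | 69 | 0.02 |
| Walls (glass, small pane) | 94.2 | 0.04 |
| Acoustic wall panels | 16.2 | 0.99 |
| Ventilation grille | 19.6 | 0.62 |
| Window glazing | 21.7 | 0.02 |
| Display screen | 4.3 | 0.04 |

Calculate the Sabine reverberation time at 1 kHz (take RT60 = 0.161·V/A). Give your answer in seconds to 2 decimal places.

0.91 seconds

A = Σ Sᵢαᵢ = 69*0.04 + 69*0.02 + 94.2*0.04 + 16.2*0.99 + 19.6*0.62 + 21.7*0.02 + 4.3*0.04 = 36.704 sabins.
V = 23·3·3 = 207 m³.
RT60 = 0.161 · V / A = 0.161 × 207 / 36.704 = 0.91 s.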